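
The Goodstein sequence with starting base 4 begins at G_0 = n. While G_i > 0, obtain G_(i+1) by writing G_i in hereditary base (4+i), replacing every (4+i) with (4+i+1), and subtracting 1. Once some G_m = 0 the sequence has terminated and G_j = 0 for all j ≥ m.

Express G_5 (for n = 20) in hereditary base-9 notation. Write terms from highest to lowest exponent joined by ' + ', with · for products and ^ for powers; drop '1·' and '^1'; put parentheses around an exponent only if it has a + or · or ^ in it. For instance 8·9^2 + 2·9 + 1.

i=0: 20 = 4^2 + 4 (b=4); 4→5: 5^2 + 5 = 30; 30−1 = 29
i=1: 29 = 5^2 + 4 (b=5); 5→6: 6^2 + 4 = 40; 40−1 = 39
i=2: 39 = 6^2 + 3 (b=6); 6→7: 7^2 + 3 = 52; 52−1 = 51
i=3: 51 = 7^2 + 2 (b=7); 7→8: 8^2 + 2 = 66; 66−1 = 65
i=4: 65 = 8^2 + 1 (b=8); 8→9: 9^2 + 1 = 82; 82−1 = 81
i=5: 81 = 9^2 (b=9); 9→10: 10^2 = 100; 100−1 = 99

9^2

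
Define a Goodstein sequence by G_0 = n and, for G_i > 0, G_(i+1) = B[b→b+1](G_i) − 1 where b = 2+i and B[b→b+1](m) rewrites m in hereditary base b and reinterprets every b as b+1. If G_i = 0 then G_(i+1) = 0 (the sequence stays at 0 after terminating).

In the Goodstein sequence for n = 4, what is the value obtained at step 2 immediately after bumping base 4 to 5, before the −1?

61

step 0: 4 = 2^2; sub 3 for 2: 3^3; = 27; G_1 = 27−1 = 26
step 1: 26 = 2·3^2 + 2·3 + 2; sub 4 for 3: 2·4^2 + 2·4 + 2; = 42; G_2 = 42−1 = 41
step 2: 41 = 2·4^2 + 2·4 + 1; sub 5 for 4: 2·5^2 + 2·5 + 1; = 61; G_3 = 61−1 = 60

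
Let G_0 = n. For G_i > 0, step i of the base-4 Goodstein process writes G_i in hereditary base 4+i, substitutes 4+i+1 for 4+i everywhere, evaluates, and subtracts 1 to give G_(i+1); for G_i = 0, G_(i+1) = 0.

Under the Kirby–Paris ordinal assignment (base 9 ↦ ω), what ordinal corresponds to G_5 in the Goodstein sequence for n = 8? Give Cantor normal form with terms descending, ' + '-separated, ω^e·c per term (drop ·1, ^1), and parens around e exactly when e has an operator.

ω

(0) 8|_4 = 2·4 ↦ 2·5|_5 = 10 ⇒ 9
(1) 9|_5 = 5 + 4 ↦ 6 + 4|_6 = 10 ⇒ 9
(2) 9|_6 = 6 + 3 ↦ 7 + 3|_7 = 10 ⇒ 9
(3) 9|_7 = 7 + 2 ↦ 8 + 2|_8 = 10 ⇒ 9
(4) 9|_8 = 8 + 1 ↦ 9 + 1|_9 = 10 ⇒ 9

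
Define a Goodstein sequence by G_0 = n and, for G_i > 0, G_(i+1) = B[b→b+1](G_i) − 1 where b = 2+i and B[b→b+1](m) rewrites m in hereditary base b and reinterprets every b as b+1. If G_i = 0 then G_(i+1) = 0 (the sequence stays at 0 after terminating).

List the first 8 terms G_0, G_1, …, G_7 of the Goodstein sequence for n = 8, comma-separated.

[0] 8 ≡ 2^(2 + 1) (base 2). Lift 3: 81. −1: 80.
[1] 80 ≡ 2·3^3 + 2·3^2 + 2·3 + 2 (base 3). Lift 4: 554. −1: 553.
[2] 553 ≡ 2·4^4 + 2·4^2 + 2·4 + 1 (base 4). Lift 5: 6311. −1: 6310.
[3] 6310 ≡ 2·5^5 + 2·5^2 + 2·5 (base 5). Lift 6: 93396. −1: 93395.
[4] 93395 ≡ 2·6^6 + 2·6^2 + 6 + 5 (base 6). Lift 7: 1647196. −1: 1647195.
[5] 1647195 ≡ 2·7^7 + 2·7^2 + 7 + 4 (base 7). Lift 8: 33554572. −1: 33554571.
[6] 33554571 ≡ 2·8^8 + 2·8^2 + 8 + 3 (base 8). Lift 9: 774841152. −1: 774841151.

8, 80, 553, 6310, 93395, 1647195, 33554571, 774841151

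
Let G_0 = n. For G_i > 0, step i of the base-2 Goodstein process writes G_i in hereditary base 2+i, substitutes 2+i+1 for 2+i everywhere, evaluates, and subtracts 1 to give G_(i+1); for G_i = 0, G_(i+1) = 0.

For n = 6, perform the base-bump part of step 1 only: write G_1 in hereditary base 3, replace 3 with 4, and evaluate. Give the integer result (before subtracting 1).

6 —HB2→ 2^2 + 2 —bump→ 3^3 + 3 = 30 —(−1)→ 29
29 —HB3→ 3^3 + 2 —bump→ 4^4 + 2 = 258 —(−1)→ 257

258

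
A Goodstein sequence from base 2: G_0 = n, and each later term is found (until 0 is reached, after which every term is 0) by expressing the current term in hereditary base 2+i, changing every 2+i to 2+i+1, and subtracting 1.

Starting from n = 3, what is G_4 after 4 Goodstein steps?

base 2: 3 = 2 + 1; at 3: 3 + 1 = 4; next = 3
base 3: 3 = 3; at 4: 4 = 4; next = 3
base 4: 3 = 3; at 5: 3 = 3; next = 2
base 5: 2 = 2; at 6: 2 = 2; next = 1

1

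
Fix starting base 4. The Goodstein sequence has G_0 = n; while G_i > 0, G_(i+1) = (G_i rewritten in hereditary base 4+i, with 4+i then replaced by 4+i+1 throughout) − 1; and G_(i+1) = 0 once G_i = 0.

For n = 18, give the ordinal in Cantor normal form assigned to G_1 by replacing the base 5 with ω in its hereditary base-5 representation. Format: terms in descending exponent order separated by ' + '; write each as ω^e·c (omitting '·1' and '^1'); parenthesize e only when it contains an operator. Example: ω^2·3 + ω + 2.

[0] 18 ≡ 4^2 + 2 (base 4). Lift 5: 27. −1: 26.
[1] 26 ≡ 5^2 + 1 (base 5). Lift 6: 37. −1: 36.

ω^2 + 1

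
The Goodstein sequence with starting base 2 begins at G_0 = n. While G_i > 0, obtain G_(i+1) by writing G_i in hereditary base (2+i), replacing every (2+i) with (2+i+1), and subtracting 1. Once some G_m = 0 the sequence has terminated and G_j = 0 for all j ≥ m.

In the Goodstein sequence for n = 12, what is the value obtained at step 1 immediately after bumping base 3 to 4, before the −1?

12 —HB2→ 2^(2 + 1) + 2^2 —bump→ 3^(3 + 1) + 3^3 = 108 —(−1)→ 107
107 —HB3→ 3^(3 + 1) + 2·3^2 + 2·3 + 2 —bump→ 4^(4 + 1) + 2·4^2 + 2·4 + 2 = 1066 —(−1)→ 1065

1066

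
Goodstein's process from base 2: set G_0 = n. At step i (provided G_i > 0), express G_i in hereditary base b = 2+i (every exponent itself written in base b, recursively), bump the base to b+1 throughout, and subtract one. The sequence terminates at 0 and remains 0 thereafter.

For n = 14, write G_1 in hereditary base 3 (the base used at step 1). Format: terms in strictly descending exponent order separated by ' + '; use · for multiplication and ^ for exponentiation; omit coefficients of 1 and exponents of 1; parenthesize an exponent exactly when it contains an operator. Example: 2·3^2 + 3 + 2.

3^(3 + 1) + 3^3 + 2

step 0: 14 = 2^(2 + 1) + 2^2 + 2; sub 3 for 2: 3^(3 + 1) + 3^3 + 3; = 111; G_1 = 111−1 = 110
step 1: 110 = 3^(3 + 1) + 3^3 + 2; sub 4 for 3: 4^(4 + 1) + 4^4 + 2; = 1282; G_2 = 1282−1 = 1281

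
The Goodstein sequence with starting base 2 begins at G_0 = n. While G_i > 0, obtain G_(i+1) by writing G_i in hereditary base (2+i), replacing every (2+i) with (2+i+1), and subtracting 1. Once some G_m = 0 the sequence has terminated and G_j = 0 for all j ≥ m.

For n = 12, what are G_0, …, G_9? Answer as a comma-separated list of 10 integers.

G_0 = 12. HB_2(12) = 2^(2 + 1) + 2^2. Bump = 108. G_1 = 107.
G_1 = 107. HB_3(107) = 3^(3 + 1) + 2·3^2 + 2·3 + 2. Bump = 1066. G_2 = 1065.
G_2 = 1065. HB_4(1065) = 4^(4 + 1) + 2·4^2 + 2·4 + 1. Bump = 15686. G_3 = 15685.
G_3 = 15685. HB_5(15685) = 5^(5 + 1) + 2·5^2 + 2·5. Bump = 280020. G_4 = 280019.
G_4 = 280019. HB_6(280019) = 6^(6 + 1) + 2·6^2 + 6 + 5. Bump = 5764911. G_5 = 5764910.
G_5 = 5764910. HB_7(5764910) = 7^(7 + 1) + 2·7^2 + 7 + 4. Bump = 134217868. G_6 = 134217867.
G_6 = 134217867. HB_8(134217867) = 8^(8 + 1) + 2·8^2 + 8 + 3. Bump = 3486784575. G_7 = 3486784574.
G_7 = 3486784574. HB_9(3486784574) = 9^(9 + 1) + 2·9^2 + 9 + 2. Bump = 100000000212. G_8 = 100000000211.
G_8 = 100000000211. HB_10(100000000211) = 10^(10 + 1) + 2·10^2 + 10 + 1. Bump = 3138428376975. G_9 = 3138428376974.

12, 107, 1065, 15685, 280019, 5764910, 134217867, 3486784574, 100000000211, 3138428376974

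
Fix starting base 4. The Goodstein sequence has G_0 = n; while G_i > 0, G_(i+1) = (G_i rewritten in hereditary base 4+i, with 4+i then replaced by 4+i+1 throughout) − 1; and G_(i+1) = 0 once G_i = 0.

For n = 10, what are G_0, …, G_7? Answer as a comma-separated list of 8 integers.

[0] 10 ≡ 2·4 + 2 (base 4). Lift 5: 12. −1: 11.
[1] 11 ≡ 2·5 + 1 (base 5). Lift 6: 13. −1: 12.
[2] 12 ≡ 2·6 (base 6). Lift 7: 14. −1: 13.
[3] 13 ≡ 7 + 6 (base 7). Lift 8: 14. −1: 13.
[4] 13 ≡ 8 + 5 (base 8). Lift 9: 14. −1: 13.
[5] 13 ≡ 9 + 4 (base 9). Lift 10: 14. −1: 13.
[6] 13 ≡ 10 + 3 (base 10). Lift 11: 14. −1: 13.

10, 11, 12, 13, 13, 13, 13, 13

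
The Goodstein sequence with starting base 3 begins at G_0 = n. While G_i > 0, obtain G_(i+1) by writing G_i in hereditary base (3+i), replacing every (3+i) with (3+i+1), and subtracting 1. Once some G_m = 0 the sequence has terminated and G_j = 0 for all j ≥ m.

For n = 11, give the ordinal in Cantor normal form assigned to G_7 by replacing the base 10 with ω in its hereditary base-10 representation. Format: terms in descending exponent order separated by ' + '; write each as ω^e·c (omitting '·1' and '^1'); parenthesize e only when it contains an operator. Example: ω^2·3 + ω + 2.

[0] 11 ≡ 3^2 + 2 (base 3). Lift 4: 18. −1: 17.
[1] 17 ≡ 4^2 + 1 (base 4). Lift 5: 26. −1: 25.
[2] 25 ≡ 5^2 (base 5). Lift 6: 36. −1: 35.
[3] 35 ≡ 5·6 + 5 (base 6). Lift 7: 40. −1: 39.
[4] 39 ≡ 5·7 + 4 (base 7). Lift 8: 44. −1: 43.
[5] 43 ≡ 5·8 + 3 (base 8). Lift 9: 48. −1: 47.
[6] 47 ≡ 5·9 + 2 (base 9). Lift 10: 52. −1: 51.
[7] 51 ≡ 5·10 + 1 (base 10). Lift 11: 56. −1: 55.

ω·5 + 1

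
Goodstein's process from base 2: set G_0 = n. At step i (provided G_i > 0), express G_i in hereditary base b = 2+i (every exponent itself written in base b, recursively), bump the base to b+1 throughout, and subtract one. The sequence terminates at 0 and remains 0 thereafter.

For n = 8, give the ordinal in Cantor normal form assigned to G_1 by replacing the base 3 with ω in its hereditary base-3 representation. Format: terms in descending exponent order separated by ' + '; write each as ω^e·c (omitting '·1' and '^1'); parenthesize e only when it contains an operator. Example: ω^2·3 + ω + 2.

ω^ω·2 + ω^2·2 + ω·2 + 2

(0) 8|_2 = 2^(2 + 1) ↦ 3^(3 + 1)|_3 = 81 ⇒ 80
(1) 80|_3 = 2·3^3 + 2·3^2 + 2·3 + 2 ↦ 2·4^4 + 2·4^2 + 2·4 + 2|_4 = 554 ⇒ 553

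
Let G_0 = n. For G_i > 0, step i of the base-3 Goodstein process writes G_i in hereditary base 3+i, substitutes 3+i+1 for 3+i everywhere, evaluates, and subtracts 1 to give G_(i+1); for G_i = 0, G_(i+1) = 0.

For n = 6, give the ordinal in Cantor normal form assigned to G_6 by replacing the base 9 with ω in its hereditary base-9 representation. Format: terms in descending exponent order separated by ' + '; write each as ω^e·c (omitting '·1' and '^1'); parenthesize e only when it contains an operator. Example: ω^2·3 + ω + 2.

6

step 0: 6 = 2·3; sub 4 for 3: 2·4; = 8; G_1 = 8−1 = 7
step 1: 7 = 4 + 3; sub 5 for 4: 5 + 3; = 8; G_2 = 8−1 = 7
step 2: 7 = 5 + 2; sub 6 for 5: 6 + 2; = 8; G_3 = 8−1 = 7
step 3: 7 = 6 + 1; sub 7 for 6: 7 + 1; = 8; G_4 = 8−1 = 7
step 4: 7 = 7; sub 8 for 7: 8; = 8; G_5 = 8−1 = 7
step 5: 7 = 7; sub 9 for 8: 7; = 7; G_6 = 7−1 = 6
step 6: 6 = 6; sub 10 for 9: 6; = 6; G_7 = 6−1 = 5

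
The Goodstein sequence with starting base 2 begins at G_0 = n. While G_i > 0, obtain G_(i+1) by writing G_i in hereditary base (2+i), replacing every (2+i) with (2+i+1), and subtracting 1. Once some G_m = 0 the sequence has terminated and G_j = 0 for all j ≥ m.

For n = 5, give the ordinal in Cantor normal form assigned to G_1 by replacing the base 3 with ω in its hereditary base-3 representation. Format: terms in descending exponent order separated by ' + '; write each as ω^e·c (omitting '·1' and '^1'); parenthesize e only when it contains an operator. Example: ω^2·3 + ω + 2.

ω^ω

base 2: 5 = 2^2 + 1; at 3: 3^3 + 1 = 28; next = 27
base 3: 27 = 3^3; at 4: 4^4 = 256; next = 255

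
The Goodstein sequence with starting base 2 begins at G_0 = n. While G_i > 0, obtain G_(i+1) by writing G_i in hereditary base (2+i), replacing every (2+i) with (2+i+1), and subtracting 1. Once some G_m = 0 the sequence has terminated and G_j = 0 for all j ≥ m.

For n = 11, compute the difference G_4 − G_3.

264310

base 2: 11 = 2^(2 + 1) + 2 + 1; at 3: 3^(3 + 1) + 3 + 1 = 85; next = 84
base 3: 84 = 3^(3 + 1) + 3; at 4: 4^(4 + 1) + 4 = 1028; next = 1027
base 4: 1027 = 4^(4 + 1) + 3; at 5: 5^(5 + 1) + 3 = 15628; next = 15627
base 5: 15627 = 5^(5 + 1) + 2; at 6: 6^(6 + 1) + 2 = 279938; next = 279937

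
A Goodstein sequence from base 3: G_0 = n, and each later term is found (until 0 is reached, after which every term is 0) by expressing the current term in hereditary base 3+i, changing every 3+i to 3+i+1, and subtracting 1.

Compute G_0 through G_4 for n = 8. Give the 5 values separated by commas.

8, 9, 10, 11, 11

G_0=8  [base 3] 2·3 + 2  →[3↦4]→  2·4 + 2 = 10  −1 ⇒ G_1=9
G_1=9  [base 4] 2·4 + 1  →[4↦5]→  2·5 + 1 = 11  −1 ⇒ G_2=10
G_2=10  [base 5] 2·5  →[5↦6]→  2·6 = 12  −1 ⇒ G_3=11
G_3=11  [base 6] 6 + 5  →[6↦7]→  7 + 5 = 12  −1 ⇒ G_4=11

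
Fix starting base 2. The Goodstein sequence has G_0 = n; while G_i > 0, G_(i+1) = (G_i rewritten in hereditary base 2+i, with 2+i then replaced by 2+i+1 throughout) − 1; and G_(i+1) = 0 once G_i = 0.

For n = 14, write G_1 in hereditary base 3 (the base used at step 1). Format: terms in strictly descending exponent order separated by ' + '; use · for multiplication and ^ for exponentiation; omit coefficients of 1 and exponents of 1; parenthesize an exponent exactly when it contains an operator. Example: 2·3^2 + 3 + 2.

G_0=14  [base 2] 2^(2 + 1) + 2^2 + 2  →[2↦3]→  3^(3 + 1) + 3^3 + 3 = 111  −1 ⇒ G_1=110
G_1=110  [base 3] 3^(3 + 1) + 3^3 + 2  →[3↦4]→  4^(4 + 1) + 4^4 + 2 = 1282  −1 ⇒ G_2=1281

3^(3 + 1) + 3^3 + 2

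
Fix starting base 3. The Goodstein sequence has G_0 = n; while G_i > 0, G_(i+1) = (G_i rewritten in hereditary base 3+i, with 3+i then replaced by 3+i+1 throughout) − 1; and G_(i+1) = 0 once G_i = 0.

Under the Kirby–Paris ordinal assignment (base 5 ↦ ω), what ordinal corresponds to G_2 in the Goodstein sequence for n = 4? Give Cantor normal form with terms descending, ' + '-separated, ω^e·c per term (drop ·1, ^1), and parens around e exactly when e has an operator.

[0] 4 ≡ 3 + 1 (base 3). Lift 4: 5. −1: 4.
[1] 4 ≡ 4 (base 4). Lift 5: 5. −1: 4.
[2] 4 ≡ 4 (base 5). Lift 6: 4. −1: 3.

4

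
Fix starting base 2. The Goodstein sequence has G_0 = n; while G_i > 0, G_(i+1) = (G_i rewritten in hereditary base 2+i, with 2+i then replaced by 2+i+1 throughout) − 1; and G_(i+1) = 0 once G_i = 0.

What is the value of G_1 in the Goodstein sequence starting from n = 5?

27

step 0: 5 = 2^2 + 1; sub 3 for 2: 3^3 + 1; = 28; G_1 = 28−1 = 27
step 1: 27 = 3^3; sub 4 for 3: 4^4; = 256; G_2 = 256−1 = 255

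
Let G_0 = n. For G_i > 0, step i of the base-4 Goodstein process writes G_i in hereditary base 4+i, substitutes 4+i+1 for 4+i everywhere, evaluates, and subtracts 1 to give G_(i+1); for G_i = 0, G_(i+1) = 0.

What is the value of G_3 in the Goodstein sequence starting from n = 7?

7

7 —HB4→ 4 + 3 —bump→ 5 + 3 = 8 —(−1)→ 7
7 —HB5→ 5 + 2 —bump→ 6 + 2 = 8 —(−1)→ 7
7 —HB6→ 6 + 1 —bump→ 7 + 1 = 8 —(−1)→ 7
7 —HB7→ 7 —bump→ 8 = 8 —(−1)→ 7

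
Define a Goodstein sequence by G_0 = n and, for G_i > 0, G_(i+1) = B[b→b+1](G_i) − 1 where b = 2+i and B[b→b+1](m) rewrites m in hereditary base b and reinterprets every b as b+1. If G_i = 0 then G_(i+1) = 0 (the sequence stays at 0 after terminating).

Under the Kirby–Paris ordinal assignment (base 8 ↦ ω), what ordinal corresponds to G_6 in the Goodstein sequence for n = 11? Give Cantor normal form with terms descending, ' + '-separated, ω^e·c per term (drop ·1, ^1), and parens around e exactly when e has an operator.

ω^ω·7 + ω^7·7 + ω^6·7 + ω^5·7 + ω^4·7 + ω^3·7 + ω^2·7 + ω·7 + 7

(0) 11|_2 = 2^(2 + 1) + 2 + 1 ↦ 3^(3 + 1) + 3 + 1|_3 = 85 ⇒ 84
(1) 84|_3 = 3^(3 + 1) + 3 ↦ 4^(4 + 1) + 4|_4 = 1028 ⇒ 1027
(2) 1027|_4 = 4^(4 + 1) + 3 ↦ 5^(5 + 1) + 3|_5 = 15628 ⇒ 15627
(3) 15627|_5 = 5^(5 + 1) + 2 ↦ 6^(6 + 1) + 2|_6 = 279938 ⇒ 279937
(4) 279937|_6 = 6^(6 + 1) + 1 ↦ 7^(7 + 1) + 1|_7 = 5764802 ⇒ 5764801
(5) 5764801|_7 = 7^(7 + 1) ↦ 8^(8 + 1)|_8 = 134217728 ⇒ 134217727
(6) 134217727|_8 = 7·8^8 + 7·8^7 + 7·8^6 + 7·8^5 + 7·8^4 + 7·8^3 + 7·8^2 + 7·8 + 7 ↦ 7·9^9 + 7·9^7 + 7·9^6 + 7·9^5 + 7·9^4 + 7·9^3 + 7·9^2 + 7·9 + 7|_9 = 2749609303 ⇒ 2749609302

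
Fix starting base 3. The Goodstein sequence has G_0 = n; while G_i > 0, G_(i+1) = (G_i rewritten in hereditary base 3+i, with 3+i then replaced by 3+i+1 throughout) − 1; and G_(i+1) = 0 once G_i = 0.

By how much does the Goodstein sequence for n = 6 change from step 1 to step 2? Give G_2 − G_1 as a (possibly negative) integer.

0

i=0: 6 = 2·3 (b=3); 3→4: 2·4 = 8; 8−1 = 7
i=1: 7 = 4 + 3 (b=4); 4→5: 5 + 3 = 8; 8−1 = 7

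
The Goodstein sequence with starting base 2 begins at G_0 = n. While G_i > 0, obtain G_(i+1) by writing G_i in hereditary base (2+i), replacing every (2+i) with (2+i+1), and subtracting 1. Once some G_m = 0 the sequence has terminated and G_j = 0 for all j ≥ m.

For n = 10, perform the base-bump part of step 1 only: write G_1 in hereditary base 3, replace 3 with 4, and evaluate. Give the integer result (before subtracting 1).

1026

i=0: 10 = 2^(2 + 1) + 2 (b=2); 2→3: 3^(3 + 1) + 3 = 84; 84−1 = 83
i=1: 83 = 3^(3 + 1) + 2 (b=3); 3→4: 4^(4 + 1) + 2 = 1026; 1026−1 = 1025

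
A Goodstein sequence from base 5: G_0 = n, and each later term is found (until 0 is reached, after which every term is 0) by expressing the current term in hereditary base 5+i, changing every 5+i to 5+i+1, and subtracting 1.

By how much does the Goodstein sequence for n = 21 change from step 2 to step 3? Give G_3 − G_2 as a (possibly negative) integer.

21 —HB5→ 4·5 + 1 —bump→ 4·6 + 1 = 25 —(−1)→ 24
24 —HB6→ 4·6 —bump→ 4·7 = 28 —(−1)→ 27
27 —HB7→ 3·7 + 6 —bump→ 3·8 + 6 = 30 —(−1)→ 29

2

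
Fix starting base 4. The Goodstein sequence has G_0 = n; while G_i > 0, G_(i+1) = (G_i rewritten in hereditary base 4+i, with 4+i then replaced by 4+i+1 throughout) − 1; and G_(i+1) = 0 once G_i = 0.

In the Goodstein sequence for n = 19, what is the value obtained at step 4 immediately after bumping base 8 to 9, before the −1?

70

G_0=19  [base 4] 4^2 + 3  →[4↦5]→  5^2 + 3 = 28  −1 ⇒ G_1=27
G_1=27  [base 5] 5^2 + 2  →[5↦6]→  6^2 + 2 = 38  −1 ⇒ G_2=37
G_2=37  [base 6] 6^2 + 1  →[6↦7]→  7^2 + 1 = 50  −1 ⇒ G_3=49
G_3=49  [base 7] 7^2  →[7↦8]→  8^2 = 64  −1 ⇒ G_4=63
G_4=63  [base 8] 7·8 + 7  →[8↦9]→  7·9 + 7 = 70  −1 ⇒ G_5=69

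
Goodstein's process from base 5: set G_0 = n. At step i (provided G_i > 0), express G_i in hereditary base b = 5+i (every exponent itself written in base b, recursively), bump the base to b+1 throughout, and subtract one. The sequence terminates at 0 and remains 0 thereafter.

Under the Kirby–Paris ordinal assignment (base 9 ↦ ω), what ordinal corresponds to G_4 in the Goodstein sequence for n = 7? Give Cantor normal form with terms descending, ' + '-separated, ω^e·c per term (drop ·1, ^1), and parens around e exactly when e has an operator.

G_0=7  [base 5] 5 + 2  →[5↦6]→  6 + 2 = 8  −1 ⇒ G_1=7
G_1=7  [base 6] 6 + 1  →[6↦7]→  7 + 1 = 8  −1 ⇒ G_2=7
G_2=7  [base 7] 7  →[7↦8]→  8 = 8  −1 ⇒ G_3=7
G_3=7  [base 8] 7  →[8↦9]→  7 = 7  −1 ⇒ G_4=6
G_4=6  [base 9] 6  →[9↦10]→  6 = 6  −1 ⇒ G_5=5

6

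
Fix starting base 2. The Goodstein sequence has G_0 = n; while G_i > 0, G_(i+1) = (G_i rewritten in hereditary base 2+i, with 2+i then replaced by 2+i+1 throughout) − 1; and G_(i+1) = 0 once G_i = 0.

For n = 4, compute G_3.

60

[0] 4 ≡ 2^2 (base 2). Lift 3: 27. −1: 26.
[1] 26 ≡ 2·3^2 + 2·3 + 2 (base 3). Lift 4: 42. −1: 41.
[2] 41 ≡ 2·4^2 + 2·4 + 1 (base 4). Lift 5: 61. −1: 60.
[3] 60 ≡ 2·5^2 + 2·5 (base 5). Lift 6: 84. −1: 83.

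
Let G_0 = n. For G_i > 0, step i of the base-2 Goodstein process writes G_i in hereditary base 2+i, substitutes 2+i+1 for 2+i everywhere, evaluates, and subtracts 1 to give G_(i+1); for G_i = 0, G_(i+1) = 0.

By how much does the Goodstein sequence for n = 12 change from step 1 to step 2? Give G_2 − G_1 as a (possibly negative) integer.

958

base 2: 12 = 2^(2 + 1) + 2^2; at 3: 3^(3 + 1) + 3^3 = 108; next = 107
base 3: 107 = 3^(3 + 1) + 2·3^2 + 2·3 + 2; at 4: 4^(4 + 1) + 2·4^2 + 2·4 + 2 = 1066; next = 1065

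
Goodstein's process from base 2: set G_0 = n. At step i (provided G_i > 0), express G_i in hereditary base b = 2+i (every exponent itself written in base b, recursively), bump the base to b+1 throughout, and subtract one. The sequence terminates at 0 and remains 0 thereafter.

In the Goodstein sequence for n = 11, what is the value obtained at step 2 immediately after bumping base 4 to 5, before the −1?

15628

base 2: 11 = 2^(2 + 1) + 2 + 1; at 3: 3^(3 + 1) + 3 + 1 = 85; next = 84
base 3: 84 = 3^(3 + 1) + 3; at 4: 4^(4 + 1) + 4 = 1028; next = 1027
base 4: 1027 = 4^(4 + 1) + 3; at 5: 5^(5 + 1) + 3 = 15628; next = 15627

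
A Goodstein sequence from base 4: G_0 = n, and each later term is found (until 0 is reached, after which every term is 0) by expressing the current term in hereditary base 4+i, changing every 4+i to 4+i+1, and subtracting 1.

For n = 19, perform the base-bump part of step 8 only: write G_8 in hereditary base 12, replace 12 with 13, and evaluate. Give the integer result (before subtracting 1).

94

[0] 19 ≡ 4^2 + 3 (base 4). Lift 5: 28. −1: 27.
[1] 27 ≡ 5^2 + 2 (base 5). Lift 6: 38. −1: 37.
[2] 37 ≡ 6^2 + 1 (base 6). Lift 7: 50. −1: 49.
[3] 49 ≡ 7^2 (base 7). Lift 8: 64. −1: 63.
[4] 63 ≡ 7·8 + 7 (base 8). Lift 9: 70. −1: 69.
[5] 69 ≡ 7·9 + 6 (base 9). Lift 10: 76. −1: 75.
[6] 75 ≡ 7·10 + 5 (base 10). Lift 11: 82. −1: 81.
[7] 81 ≡ 7·11 + 4 (base 11). Lift 12: 88. −1: 87.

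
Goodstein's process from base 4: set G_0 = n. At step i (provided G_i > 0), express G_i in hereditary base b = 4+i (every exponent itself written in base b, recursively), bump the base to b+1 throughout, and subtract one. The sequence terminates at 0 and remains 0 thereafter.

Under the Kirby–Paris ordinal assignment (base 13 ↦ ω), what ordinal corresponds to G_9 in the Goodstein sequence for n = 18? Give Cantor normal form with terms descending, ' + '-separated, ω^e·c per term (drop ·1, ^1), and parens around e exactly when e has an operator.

[0] 18 ≡ 4^2 + 2 (base 4). Lift 5: 27. −1: 26.
[1] 26 ≡ 5^2 + 1 (base 5). Lift 6: 37. −1: 36.
[2] 36 ≡ 6^2 (base 6). Lift 7: 49. −1: 48.
[3] 48 ≡ 6·7 + 6 (base 7). Lift 8: 54. −1: 53.
[4] 53 ≡ 6·8 + 5 (base 8). Lift 9: 59. −1: 58.
[5] 58 ≡ 6·9 + 4 (base 9). Lift 10: 64. −1: 63.
[6] 63 ≡ 6·10 + 3 (base 10). Lift 11: 69. −1: 68.
[7] 68 ≡ 6·11 + 2 (base 11). Lift 12: 74. −1: 73.
[8] 73 ≡ 6·12 + 1 (base 12). Lift 13: 79. −1: 78.

ω·6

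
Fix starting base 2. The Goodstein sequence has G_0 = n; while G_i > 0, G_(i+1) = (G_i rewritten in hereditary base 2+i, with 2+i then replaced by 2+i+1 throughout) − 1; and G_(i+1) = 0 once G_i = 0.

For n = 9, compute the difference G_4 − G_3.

130901

9 —HB2→ 2^(2 + 1) + 1 —bump→ 3^(3 + 1) + 1 = 82 —(−1)→ 81
81 —HB3→ 3^(3 + 1) —bump→ 4^(4 + 1) = 1024 —(−1)→ 1023
1023 —HB4→ 3·4^4 + 3·4^3 + 3·4^2 + 3·4 + 3 —bump→ 3·5^5 + 3·5^3 + 3·5^2 + 3·5 + 3 = 9843 —(−1)→ 9842
9842 —HB5→ 3·5^5 + 3·5^3 + 3·5^2 + 3·5 + 2 —bump→ 3·6^6 + 3·6^3 + 3·6^2 + 3·6 + 2 = 140744 —(−1)→ 140743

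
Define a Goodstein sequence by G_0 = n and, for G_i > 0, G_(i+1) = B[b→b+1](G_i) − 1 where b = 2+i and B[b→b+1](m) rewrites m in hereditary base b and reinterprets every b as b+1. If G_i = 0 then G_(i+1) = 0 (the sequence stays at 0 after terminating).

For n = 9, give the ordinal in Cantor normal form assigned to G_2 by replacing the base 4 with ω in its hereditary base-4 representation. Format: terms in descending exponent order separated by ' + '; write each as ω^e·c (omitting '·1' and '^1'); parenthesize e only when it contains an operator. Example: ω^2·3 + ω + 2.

step 0: 9 = 2^(2 + 1) + 1; sub 3 for 2: 3^(3 + 1) + 1; = 82; G_1 = 82−1 = 81
step 1: 81 = 3^(3 + 1); sub 4 for 3: 4^(4 + 1); = 1024; G_2 = 1024−1 = 1023
step 2: 1023 = 3·4^4 + 3·4^3 + 3·4^2 + 3·4 + 3; sub 5 for 4: 3·5^5 + 3·5^3 + 3·5^2 + 3·5 + 3; = 9843; G_3 = 9843−1 = 9842

ω^ω·3 + ω^3·3 + ω^2·3 + ω·3 + 3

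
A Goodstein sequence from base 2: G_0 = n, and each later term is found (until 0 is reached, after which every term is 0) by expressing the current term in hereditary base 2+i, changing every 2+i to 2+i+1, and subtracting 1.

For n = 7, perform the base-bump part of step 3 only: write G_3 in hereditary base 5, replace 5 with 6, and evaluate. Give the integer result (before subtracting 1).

7 —HB2→ 2^2 + 2 + 1 —bump→ 3^3 + 3 + 1 = 31 —(−1)→ 30
30 —HB3→ 3^3 + 3 —bump→ 4^4 + 4 = 260 —(−1)→ 259
259 —HB4→ 4^4 + 3 —bump→ 5^5 + 3 = 3128 —(−1)→ 3127
3127 —HB5→ 5^5 + 2 —bump→ 6^6 + 2 = 46658 —(−1)→ 46657

46658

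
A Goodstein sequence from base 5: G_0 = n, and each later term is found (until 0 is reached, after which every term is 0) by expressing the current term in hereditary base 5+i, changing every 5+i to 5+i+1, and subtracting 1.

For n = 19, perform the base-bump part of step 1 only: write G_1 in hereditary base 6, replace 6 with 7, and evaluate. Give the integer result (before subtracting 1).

24

19 —HB5→ 3·5 + 4 —bump→ 3·6 + 4 = 22 —(−1)→ 21
21 —HB6→ 3·6 + 3 —bump→ 3·7 + 3 = 24 —(−1)→ 23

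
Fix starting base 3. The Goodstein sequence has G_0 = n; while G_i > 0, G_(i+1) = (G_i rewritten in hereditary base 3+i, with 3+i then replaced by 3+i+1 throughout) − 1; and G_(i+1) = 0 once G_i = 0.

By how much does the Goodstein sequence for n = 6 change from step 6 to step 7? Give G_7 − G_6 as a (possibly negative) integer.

(0) 6|_3 = 2·3 ↦ 2·4|_4 = 8 ⇒ 7
(1) 7|_4 = 4 + 3 ↦ 5 + 3|_5 = 8 ⇒ 7
(2) 7|_5 = 5 + 2 ↦ 6 + 2|_6 = 8 ⇒ 7
(3) 7|_6 = 6 + 1 ↦ 7 + 1|_7 = 8 ⇒ 7
(4) 7|_7 = 7 ↦ 8|_8 = 8 ⇒ 7
(5) 7|_8 = 7 ↦ 7|_9 = 7 ⇒ 6
(6) 6|_9 = 6 ↦ 6|_10 = 6 ⇒ 5

-1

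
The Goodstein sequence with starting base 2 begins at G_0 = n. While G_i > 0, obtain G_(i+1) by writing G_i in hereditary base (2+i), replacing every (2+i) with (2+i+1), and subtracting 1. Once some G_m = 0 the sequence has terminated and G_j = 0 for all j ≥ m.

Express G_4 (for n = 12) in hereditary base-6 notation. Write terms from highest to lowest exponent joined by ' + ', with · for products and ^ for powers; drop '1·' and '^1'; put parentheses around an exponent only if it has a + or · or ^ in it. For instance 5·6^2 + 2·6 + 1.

6^(6 + 1) + 2·6^2 + 6 + 5

i=0: 12 = 2^(2 + 1) + 2^2 (b=2); 2→3: 3^(3 + 1) + 3^3 = 108; 108−1 = 107
i=1: 107 = 3^(3 + 1) + 2·3^2 + 2·3 + 2 (b=3); 3→4: 4^(4 + 1) + 2·4^2 + 2·4 + 2 = 1066; 1066−1 = 1065
i=2: 1065 = 4^(4 + 1) + 2·4^2 + 2·4 + 1 (b=4); 4→5: 5^(5 + 1) + 2·5^2 + 2·5 + 1 = 15686; 15686−1 = 15685
i=3: 15685 = 5^(5 + 1) + 2·5^2 + 2·5 (b=5); 5→6: 6^(6 + 1) + 2·6^2 + 2·6 = 280020; 280020−1 = 280019
i=4: 280019 = 6^(6 + 1) + 2·6^2 + 6 + 5 (b=6); 6→7: 7^(7 + 1) + 2·7^2 + 7 + 5 = 5764911; 5764911−1 = 5764910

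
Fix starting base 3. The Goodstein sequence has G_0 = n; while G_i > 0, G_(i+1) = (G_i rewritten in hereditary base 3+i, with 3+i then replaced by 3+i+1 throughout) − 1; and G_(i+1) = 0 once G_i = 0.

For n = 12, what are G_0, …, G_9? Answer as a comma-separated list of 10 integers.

12, 19, 27, 37, 49, 63, 69, 75, 81, 87

i=0: 12 = 3^2 + 3 (b=3); 3→4: 4^2 + 4 = 20; 20−1 = 19
i=1: 19 = 4^2 + 3 (b=4); 4→5: 5^2 + 3 = 28; 28−1 = 27
i=2: 27 = 5^2 + 2 (b=5); 5→6: 6^2 + 2 = 38; 38−1 = 37
i=3: 37 = 6^2 + 1 (b=6); 6→7: 7^2 + 1 = 50; 50−1 = 49
i=4: 49 = 7^2 (b=7); 7→8: 8^2 = 64; 64−1 = 63
i=5: 63 = 7·8 + 7 (b=8); 8→9: 7·9 + 7 = 70; 70−1 = 69
i=6: 69 = 7·9 + 6 (b=9); 9→10: 7·10 + 6 = 76; 76−1 = 75
i=7: 75 = 7·10 + 5 (b=10); 10→11: 7·11 + 5 = 82; 82−1 = 81
i=8: 81 = 7·11 + 4 (b=11); 11→12: 7·12 + 4 = 88; 88−1 = 87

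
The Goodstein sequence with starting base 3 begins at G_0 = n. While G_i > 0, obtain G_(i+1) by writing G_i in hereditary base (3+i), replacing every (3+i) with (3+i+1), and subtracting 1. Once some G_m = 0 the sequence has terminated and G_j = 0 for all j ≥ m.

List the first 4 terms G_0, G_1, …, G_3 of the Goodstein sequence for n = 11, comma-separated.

G_0=11  [base 3] 3^2 + 2  →[3↦4]→  4^2 + 2 = 18  −1 ⇒ G_1=17
G_1=17  [base 4] 4^2 + 1  →[4↦5]→  5^2 + 1 = 26  −1 ⇒ G_2=25
G_2=25  [base 5] 5^2  →[5↦6]→  6^2 = 36  −1 ⇒ G_3=35

11, 17, 25, 35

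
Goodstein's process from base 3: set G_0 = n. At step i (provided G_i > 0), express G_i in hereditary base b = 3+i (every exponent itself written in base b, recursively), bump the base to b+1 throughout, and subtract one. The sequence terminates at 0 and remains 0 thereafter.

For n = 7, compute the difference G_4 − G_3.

0

(0) 7|_3 = 2·3 + 1 ↦ 2·4 + 1|_4 = 9 ⇒ 8
(1) 8|_4 = 2·4 ↦ 2·5|_5 = 10 ⇒ 9
(2) 9|_5 = 5 + 4 ↦ 6 + 4|_6 = 10 ⇒ 9
(3) 9|_6 = 6 + 3 ↦ 7 + 3|_7 = 10 ⇒ 9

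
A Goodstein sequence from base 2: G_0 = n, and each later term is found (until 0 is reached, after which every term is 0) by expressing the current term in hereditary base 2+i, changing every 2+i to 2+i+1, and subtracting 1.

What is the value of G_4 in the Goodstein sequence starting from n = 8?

step 0: 8 = 2^(2 + 1); sub 3 for 2: 3^(3 + 1); = 81; G_1 = 81−1 = 80
step 1: 80 = 2·3^3 + 2·3^2 + 2·3 + 2; sub 4 for 3: 2·4^4 + 2·4^2 + 2·4 + 2; = 554; G_2 = 554−1 = 553
step 2: 553 = 2·4^4 + 2·4^2 + 2·4 + 1; sub 5 for 4: 2·5^5 + 2·5^2 + 2·5 + 1; = 6311; G_3 = 6311−1 = 6310
step 3: 6310 = 2·5^5 + 2·5^2 + 2·5; sub 6 for 5: 2·6^6 + 2·6^2 + 2·6; = 93396; G_4 = 93396−1 = 93395
step 4: 93395 = 2·6^6 + 2·6^2 + 6 + 5; sub 7 for 6: 2·7^7 + 2·7^2 + 7 + 5; = 1647196; G_5 = 1647196−1 = 1647195

93395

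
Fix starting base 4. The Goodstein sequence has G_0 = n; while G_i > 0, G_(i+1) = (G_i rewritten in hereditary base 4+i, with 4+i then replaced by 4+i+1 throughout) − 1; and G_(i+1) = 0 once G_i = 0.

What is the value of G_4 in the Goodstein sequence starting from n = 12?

17

[0] 12 ≡ 3·4 (base 4). Lift 5: 15. −1: 14.
[1] 14 ≡ 2·5 + 4 (base 5). Lift 6: 16. −1: 15.
[2] 15 ≡ 2·6 + 3 (base 6). Lift 7: 17. −1: 16.
[3] 16 ≡ 2·7 + 2 (base 7). Lift 8: 18. −1: 17.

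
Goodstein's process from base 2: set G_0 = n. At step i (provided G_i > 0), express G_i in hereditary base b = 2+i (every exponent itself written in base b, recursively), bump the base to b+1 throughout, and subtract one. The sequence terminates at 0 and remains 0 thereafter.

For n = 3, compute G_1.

3

(0) 3|_2 = 2 + 1 ↦ 3 + 1|_3 = 4 ⇒ 3
(1) 3|_3 = 3 ↦ 4|_4 = 4 ⇒ 3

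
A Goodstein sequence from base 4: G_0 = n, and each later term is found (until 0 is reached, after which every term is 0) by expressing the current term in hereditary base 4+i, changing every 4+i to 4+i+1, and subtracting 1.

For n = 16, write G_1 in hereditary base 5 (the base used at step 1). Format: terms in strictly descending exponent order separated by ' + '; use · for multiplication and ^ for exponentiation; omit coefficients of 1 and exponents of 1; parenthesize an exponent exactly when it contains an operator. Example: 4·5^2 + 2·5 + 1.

4·5 + 4

(0) 16|_4 = 4^2 ↦ 5^2|_5 = 25 ⇒ 24
(1) 24|_5 = 4·5 + 4 ↦ 4·6 + 4|_6 = 28 ⇒ 27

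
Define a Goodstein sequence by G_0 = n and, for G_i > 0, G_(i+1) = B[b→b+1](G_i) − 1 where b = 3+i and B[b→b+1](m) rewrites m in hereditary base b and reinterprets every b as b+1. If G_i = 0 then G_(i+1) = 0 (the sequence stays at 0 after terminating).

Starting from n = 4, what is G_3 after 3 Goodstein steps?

step 0: 4 = 3 + 1; sub 4 for 3: 4 + 1; = 5; G_1 = 5−1 = 4
step 1: 4 = 4; sub 5 for 4: 5; = 5; G_2 = 5−1 = 4
step 2: 4 = 4; sub 6 for 5: 4; = 4; G_3 = 4−1 = 3
step 3: 3 = 3; sub 7 for 6: 3; = 3; G_4 = 3−1 = 2

3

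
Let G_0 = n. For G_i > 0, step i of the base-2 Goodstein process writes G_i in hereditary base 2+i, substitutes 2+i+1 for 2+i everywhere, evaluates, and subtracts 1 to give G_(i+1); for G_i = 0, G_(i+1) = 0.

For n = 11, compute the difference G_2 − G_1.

base 2: 11 = 2^(2 + 1) + 2 + 1; at 3: 3^(3 + 1) + 3 + 1 = 85; next = 84
base 3: 84 = 3^(3 + 1) + 3; at 4: 4^(4 + 1) + 4 = 1028; next = 1027

943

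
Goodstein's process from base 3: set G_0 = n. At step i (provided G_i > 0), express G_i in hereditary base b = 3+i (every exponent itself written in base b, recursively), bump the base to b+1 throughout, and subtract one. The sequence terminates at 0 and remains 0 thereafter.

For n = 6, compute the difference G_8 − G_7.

-1

G_0 = 6. HB_3(6) = 2·3. Bump = 8. G_1 = 7.
G_1 = 7. HB_4(7) = 4 + 3. Bump = 8. G_2 = 7.
G_2 = 7. HB_5(7) = 5 + 2. Bump = 8. G_3 = 7.
G_3 = 7. HB_6(7) = 6 + 1. Bump = 8. G_4 = 7.
G_4 = 7. HB_7(7) = 7. Bump = 8. G_5 = 7.
G_5 = 7. HB_8(7) = 7. Bump = 7. G_6 = 6.
G_6 = 6. HB_9(6) = 6. Bump = 6. G_7 = 5.
G_7 = 5. HB_10(5) = 5. Bump = 5. G_8 = 4.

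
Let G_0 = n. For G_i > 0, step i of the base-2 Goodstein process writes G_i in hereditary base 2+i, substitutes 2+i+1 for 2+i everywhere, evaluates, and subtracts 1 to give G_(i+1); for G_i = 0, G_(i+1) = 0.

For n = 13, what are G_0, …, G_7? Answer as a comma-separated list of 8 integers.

13, 108, 1279, 16092, 280711, 5765998, 134219479, 3486786855

step 0: 13 = 2^(2 + 1) + 2^2 + 1; sub 3 for 2: 3^(3 + 1) + 3^3 + 1; = 109; G_1 = 109−1 = 108
step 1: 108 = 3^(3 + 1) + 3^3; sub 4 for 3: 4^(4 + 1) + 4^4; = 1280; G_2 = 1280−1 = 1279
step 2: 1279 = 4^(4 + 1) + 3·4^3 + 3·4^2 + 3·4 + 3; sub 5 for 4: 5^(5 + 1) + 3·5^3 + 3·5^2 + 3·5 + 3; = 16093; G_3 = 16093−1 = 16092
step 3: 16092 = 5^(5 + 1) + 3·5^3 + 3·5^2 + 3·5 + 2; sub 6 for 5: 6^(6 + 1) + 3·6^3 + 3·6^2 + 3·6 + 2; = 280712; G_4 = 280712−1 = 280711
step 4: 280711 = 6^(6 + 1) + 3·6^3 + 3·6^2 + 3·6 + 1; sub 7 for 6: 7^(7 + 1) + 3·7^3 + 3·7^2 + 3·7 + 1; = 5765999; G_5 = 5765999−1 = 5765998
step 5: 5765998 = 7^(7 + 1) + 3·7^3 + 3·7^2 + 3·7; sub 8 for 7: 8^(8 + 1) + 3·8^3 + 3·8^2 + 3·8; = 134219480; G_6 = 134219480−1 = 134219479
step 6: 134219479 = 8^(8 + 1) + 3·8^3 + 3·8^2 + 2·8 + 7; sub 9 for 8: 9^(9 + 1) + 3·9^3 + 3·9^2 + 2·9 + 7; = 3486786856; G_7 = 3486786856−1 = 3486786855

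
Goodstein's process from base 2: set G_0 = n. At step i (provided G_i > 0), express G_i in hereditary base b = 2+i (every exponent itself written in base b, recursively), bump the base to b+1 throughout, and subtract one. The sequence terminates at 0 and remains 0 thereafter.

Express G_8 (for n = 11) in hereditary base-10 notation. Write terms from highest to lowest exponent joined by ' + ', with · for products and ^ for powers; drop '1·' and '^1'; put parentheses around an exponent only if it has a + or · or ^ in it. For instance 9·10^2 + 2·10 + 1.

step 0: 11 = 2^(2 + 1) + 2 + 1; sub 3 for 2: 3^(3 + 1) + 3 + 1; = 85; G_1 = 85−1 = 84
step 1: 84 = 3^(3 + 1) + 3; sub 4 for 3: 4^(4 + 1) + 4; = 1028; G_2 = 1028−1 = 1027
step 2: 1027 = 4^(4 + 1) + 3; sub 5 for 4: 5^(5 + 1) + 3; = 15628; G_3 = 15628−1 = 15627
step 3: 15627 = 5^(5 + 1) + 2; sub 6 for 5: 6^(6 + 1) + 2; = 279938; G_4 = 279938−1 = 279937
step 4: 279937 = 6^(6 + 1) + 1; sub 7 for 6: 7^(7 + 1) + 1; = 5764802; G_5 = 5764802−1 = 5764801
step 5: 5764801 = 7^(7 + 1); sub 8 for 7: 8^(8 + 1); = 134217728; G_6 = 134217728−1 = 134217727
step 6: 134217727 = 7·8^8 + 7·8^7 + 7·8^6 + 7·8^5 + 7·8^4 + 7·8^3 + 7·8^2 + 7·8 + 7; sub 9 for 8: 7·9^9 + 7·9^7 + 7·9^6 + 7·9^5 + 7·9^4 + 7·9^3 + 7·9^2 + 7·9 + 7; = 2749609303; G_7 = 2749609303−1 = 2749609302
step 7: 2749609302 = 7·9^9 + 7·9^7 + 7·9^6 + 7·9^5 + 7·9^4 + 7·9^3 + 7·9^2 + 7·9 + 6; sub 10 for 9: 7·10^10 + 7·10^7 + 7·10^6 + 7·10^5 + 7·10^4 + 7·10^3 + 7·10^2 + 7·10 + 6; = 70077777776; G_8 = 70077777776−1 = 70077777775
step 8: 70077777775 = 7·10^10 + 7·10^7 + 7·10^6 + 7·10^5 + 7·10^4 + 7·10^3 + 7·10^2 + 7·10 + 5; sub 11 for 10: 7·11^11 + 7·11^7 + 7·11^6 + 7·11^5 + 7·11^4 + 7·11^3 + 7·11^2 + 7·11 + 5; = 1997331745491; G_9 = 1997331745491−1 = 1997331745490

7·10^10 + 7·10^7 + 7·10^6 + 7·10^5 + 7·10^4 + 7·10^3 + 7·10^2 + 7·10 + 5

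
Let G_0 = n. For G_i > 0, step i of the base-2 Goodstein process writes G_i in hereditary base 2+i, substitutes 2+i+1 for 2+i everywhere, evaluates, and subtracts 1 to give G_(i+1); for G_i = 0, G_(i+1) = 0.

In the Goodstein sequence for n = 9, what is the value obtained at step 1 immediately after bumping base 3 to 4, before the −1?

step 0: 9 = 2^(2 + 1) + 1; sub 3 for 2: 3^(3 + 1) + 1; = 82; G_1 = 82−1 = 81
step 1: 81 = 3^(3 + 1); sub 4 for 3: 4^(4 + 1); = 1024; G_2 = 1024−1 = 1023

1024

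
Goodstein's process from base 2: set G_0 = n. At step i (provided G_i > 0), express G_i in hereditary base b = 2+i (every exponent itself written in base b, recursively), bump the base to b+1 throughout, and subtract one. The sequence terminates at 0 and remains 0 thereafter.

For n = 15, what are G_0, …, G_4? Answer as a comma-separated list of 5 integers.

step 0: 15 = 2^(2 + 1) + 2^2 + 2 + 1; sub 3 for 2: 3^(3 + 1) + 3^3 + 3 + 1; = 112; G_1 = 112−1 = 111
step 1: 111 = 3^(3 + 1) + 3^3 + 3; sub 4 for 3: 4^(4 + 1) + 4^4 + 4; = 1284; G_2 = 1284−1 = 1283
step 2: 1283 = 4^(4 + 1) + 4^4 + 3; sub 5 for 4: 5^(5 + 1) + 5^5 + 3; = 18753; G_3 = 18753−1 = 18752
step 3: 18752 = 5^(5 + 1) + 5^5 + 2; sub 6 for 5: 6^(6 + 1) + 6^6 + 2; = 326594; G_4 = 326594−1 = 326593

15, 111, 1283, 18752, 326593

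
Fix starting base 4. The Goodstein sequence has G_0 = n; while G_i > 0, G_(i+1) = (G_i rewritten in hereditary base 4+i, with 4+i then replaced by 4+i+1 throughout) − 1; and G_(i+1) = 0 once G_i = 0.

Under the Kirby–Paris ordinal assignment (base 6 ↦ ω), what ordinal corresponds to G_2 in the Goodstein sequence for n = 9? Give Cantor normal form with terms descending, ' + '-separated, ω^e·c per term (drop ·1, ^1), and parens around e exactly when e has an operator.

9 —HB4→ 2·4 + 1 —bump→ 2·5 + 1 = 11 —(−1)→ 10
10 —HB5→ 2·5 —bump→ 2·6 = 12 —(−1)→ 11
11 —HB6→ 6 + 5 —bump→ 7 + 5 = 12 —(−1)→ 11

ω + 5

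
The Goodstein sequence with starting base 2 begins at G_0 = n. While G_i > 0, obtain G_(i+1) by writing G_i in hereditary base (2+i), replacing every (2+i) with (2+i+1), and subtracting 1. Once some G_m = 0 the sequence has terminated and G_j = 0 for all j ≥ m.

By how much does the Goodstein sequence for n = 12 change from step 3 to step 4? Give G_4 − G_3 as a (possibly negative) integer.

base 2: 12 = 2^(2 + 1) + 2^2; at 3: 3^(3 + 1) + 3^3 = 108; next = 107
base 3: 107 = 3^(3 + 1) + 2·3^2 + 2·3 + 2; at 4: 4^(4 + 1) + 2·4^2 + 2·4 + 2 = 1066; next = 1065
base 4: 1065 = 4^(4 + 1) + 2·4^2 + 2·4 + 1; at 5: 5^(5 + 1) + 2·5^2 + 2·5 + 1 = 15686; next = 15685
base 5: 15685 = 5^(5 + 1) + 2·5^2 + 2·5; at 6: 6^(6 + 1) + 2·6^2 + 2·6 = 280020; next = 280019

264334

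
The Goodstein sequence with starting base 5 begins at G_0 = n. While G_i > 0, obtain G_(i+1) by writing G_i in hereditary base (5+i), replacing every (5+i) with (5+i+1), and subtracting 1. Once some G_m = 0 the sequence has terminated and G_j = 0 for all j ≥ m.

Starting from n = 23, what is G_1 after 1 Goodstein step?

i=0: 23 = 4·5 + 3 (b=5); 5→6: 4·6 + 3 = 27; 27−1 = 26
i=1: 26 = 4·6 + 2 (b=6); 6→7: 4·7 + 2 = 30; 30−1 = 29

26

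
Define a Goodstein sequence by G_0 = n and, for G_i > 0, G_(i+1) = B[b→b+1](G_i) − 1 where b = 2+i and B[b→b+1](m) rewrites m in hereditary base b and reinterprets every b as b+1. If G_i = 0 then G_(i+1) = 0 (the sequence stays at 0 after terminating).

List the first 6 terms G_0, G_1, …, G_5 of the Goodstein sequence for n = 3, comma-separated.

3, 3, 3, 2, 1, 0

step 0: 3 = 2 + 1; sub 3 for 2: 3 + 1; = 4; G_1 = 4−1 = 3
step 1: 3 = 3; sub 4 for 3: 4; = 4; G_2 = 4−1 = 3
step 2: 3 = 3; sub 5 for 4: 3; = 3; G_3 = 3−1 = 2
step 3: 2 = 2; sub 6 for 5: 2; = 2; G_4 = 2−1 = 1
step 4: 1 = 1; sub 7 for 6: 1; = 1; G_5 = 1−1 = 0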